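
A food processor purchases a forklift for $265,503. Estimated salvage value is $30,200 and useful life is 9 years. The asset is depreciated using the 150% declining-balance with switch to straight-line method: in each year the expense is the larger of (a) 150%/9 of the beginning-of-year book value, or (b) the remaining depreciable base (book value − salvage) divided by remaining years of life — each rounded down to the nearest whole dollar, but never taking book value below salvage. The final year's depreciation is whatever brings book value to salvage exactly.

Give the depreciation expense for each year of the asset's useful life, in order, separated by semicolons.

$44,250; $36,875; $30,729; $25,608; $21,340; $19,125; $19,125; $19,125; $19,126

Depreciable base = $265,503 − $30,200 = $235,303.
Year 1: DB = ⌊$265,503 × 150%/9⌋ = $44,250; SL = ⌊$235,303/9⌋ = $26,144 → take DB $44,250. Book value $221,253.
Year 2: DB = ⌊$221,253 × 150%/9⌋ = $36,875; SL = ⌊$191,053/8⌋ = $23,881 → take DB $36,875. Book value $184,378.
Year 3: DB = ⌊$184,378 × 150%/9⌋ = $30,729; SL = ⌊$154,178/7⌋ = $22,025 → take DB $30,729. Book value $153,649.
Year 4: DB = ⌊$153,649 × 150%/9⌋ = $25,608; SL = ⌊$123,449/6⌋ = $20,574 → take DB $25,608. Book value $128,041.
Year 5: DB = ⌊$128,041 × 150%/9⌋ = $21,340; SL = ⌊$97,841/5⌋ = $19,568 → take DB $21,340. Book value $106,701.
Year 6: DB = ⌊$106,701 × 150%/9⌋ = $17,783; SL = ⌊$76,501/4⌋ = $19,125 → take SL $19,125. Book value $87,576.
Year 7: DB = ⌊$87,576 × 150%/9⌋ = $14,596; SL = ⌊$57,376/3⌋ = $19,125 → take SL $19,125. Book value $68,451.
Year 8: DB = ⌊$68,451 × 150%/9⌋ = $11,408; SL = ⌊$38,251/2⌋ = $19,125 → take SL $19,125. Book value $49,326.
Year 9 (final): $49,326 − $30,200 = $19,126. Book value $30,200.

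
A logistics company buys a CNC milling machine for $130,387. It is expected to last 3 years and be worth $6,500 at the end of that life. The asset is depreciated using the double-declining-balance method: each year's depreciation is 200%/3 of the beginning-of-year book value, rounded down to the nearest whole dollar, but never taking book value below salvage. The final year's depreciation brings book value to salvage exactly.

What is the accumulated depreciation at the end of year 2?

$115,899

Depreciable base = $130,387 − $6,500 = $123,887.
Year 1: ⌊$130,387 × 200%/3⌋ = $86,924. Book value $43,463.
Year 2: ⌊$43,463 × 200%/3⌋ = $28,975. Book value $14,488.
Accumulated through year 2 = $130,387 − $14,488 = $115,899.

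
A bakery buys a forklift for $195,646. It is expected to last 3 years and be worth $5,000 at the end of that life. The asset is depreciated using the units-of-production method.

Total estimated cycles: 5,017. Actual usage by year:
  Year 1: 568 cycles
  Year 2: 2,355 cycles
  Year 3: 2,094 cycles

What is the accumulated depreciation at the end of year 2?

$111,074

Depreciable base = $195,646 − $5,000 = $190,646.
Rate = $190,646 / 5,017 cycles = $38 per cycle.
Year 1: 568 × $38 = $21,584. Book value $174,062.
Year 2: 2,355 × $38 = $89,490. Book value $84,572.
Accumulated through year 2 = $195,646 − $84,572 = $111,074.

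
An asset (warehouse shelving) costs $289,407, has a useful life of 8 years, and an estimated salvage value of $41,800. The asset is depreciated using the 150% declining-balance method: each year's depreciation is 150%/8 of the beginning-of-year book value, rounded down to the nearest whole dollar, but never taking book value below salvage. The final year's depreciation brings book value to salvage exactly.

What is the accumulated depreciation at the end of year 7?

$221,754

Depreciable base = $289,407 − $41,800 = $247,607.
Year 1: ⌊$289,407 × 150%/8⌋ = $54,263. Book value $235,144.
Year 2: ⌊$235,144 × 150%/8⌋ = $44,089. Book value $191,055.
Year 3: ⌊$191,055 × 150%/8⌋ = $35,822. Book value $155,233.
Year 4: ⌊$155,233 × 150%/8⌋ = $29,106. Book value $126,127.
Year 5: ⌊$126,127 × 150%/8⌋ = $23,648. Book value $102,479.
Year 6: ⌊$102,479 × 150%/8⌋ = $19,214. Book value $83,265.
Year 7: ⌊$83,265 × 150%/8⌋ = $15,612. Book value $67,653.
Accumulated through year 7 = $289,407 − $67,653 = $221,754.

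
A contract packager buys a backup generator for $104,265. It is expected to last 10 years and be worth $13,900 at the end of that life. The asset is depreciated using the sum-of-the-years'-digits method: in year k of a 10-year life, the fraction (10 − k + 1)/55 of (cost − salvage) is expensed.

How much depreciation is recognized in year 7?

Depreciable base = $104,265 − $13,900 = $90,365.
Sum of the years' digits = 10+9+8+7+6+5+4+3+2+1 = 55.
Year 1: $90,365 × 10/55 = $16,430. Book value $87,835.
Year 2: $90,365 × 9/55 = $14,787. Book value $73,048.
Year 3: $90,365 × 8/55 = $13,144. Book value $59,904.
Year 4: $90,365 × 7/55 = $11,501. Book value $48,403.
Year 5: $90,365 × 6/55 = $9,858. Book value $38,545.
Year 6: $90,365 × 5/55 = $8,215. Book value $30,330.
Year 7: $90,365 × 4/55 = $6,572. Book value $23,758.

$6,572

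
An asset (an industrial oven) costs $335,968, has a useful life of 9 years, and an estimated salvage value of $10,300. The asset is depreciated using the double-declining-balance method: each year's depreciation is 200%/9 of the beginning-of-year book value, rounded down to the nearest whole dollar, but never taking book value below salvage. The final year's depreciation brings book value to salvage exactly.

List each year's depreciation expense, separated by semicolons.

$74,659; $58,068; $45,164; $35,128; $27,322; $21,250; $16,528; $12,855; $34,694

Depreciable base = $335,968 − $10,300 = $325,668.
Year 1: ⌊$335,968 × 200%/9⌋ = $74,659. Book value $261,309.
Year 2: ⌊$261,309 × 200%/9⌋ = $58,068. Book value $203,241.
Year 3: ⌊$203,241 × 200%/9⌋ = $45,164. Book value $158,077.
Year 4: ⌊$158,077 × 200%/9⌋ = $35,128. Book value $122,949.
Year 5: ⌊$122,949 × 200%/9⌋ = $27,322. Book value $95,627.
Year 6: ⌊$95,627 × 200%/9⌋ = $21,250. Book value $74,377.
Year 7: ⌊$74,377 × 200%/9⌋ = $16,528. Book value $57,849.
Year 8: ⌊$57,849 × 200%/9⌋ = $12,855. Book value $44,994.
Year 9 (final): $44,994 − $10,300 = $34,694. Book value $10,300.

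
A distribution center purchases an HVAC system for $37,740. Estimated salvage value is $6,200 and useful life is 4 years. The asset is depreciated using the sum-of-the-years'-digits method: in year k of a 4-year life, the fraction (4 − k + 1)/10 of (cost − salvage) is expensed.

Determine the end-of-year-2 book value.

Depreciable base = $37,740 − $6,200 = $31,540.
Sum of the years' digits = 4+3+2+1 = 10.
Year 1: $31,540 × 4/10 = $12,616. Book value $25,124.
Year 2: $31,540 × 3/10 = $9,462. Book value $15,662.

$15,662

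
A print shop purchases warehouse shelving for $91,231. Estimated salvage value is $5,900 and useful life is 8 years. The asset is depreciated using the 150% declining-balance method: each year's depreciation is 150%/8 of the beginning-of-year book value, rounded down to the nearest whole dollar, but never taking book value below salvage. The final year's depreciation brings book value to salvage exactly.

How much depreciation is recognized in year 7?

Depreciable base = $91,231 − $5,900 = $85,331.
Year 1: ⌊$91,231 × 150%/8⌋ = $17,105. Book value $74,126.
Year 2: ⌊$74,126 × 150%/8⌋ = $13,898. Book value $60,228.
Year 3: ⌊$60,228 × 150%/8⌋ = $11,292. Book value $48,936.
Year 4: ⌊$48,936 × 150%/8⌋ = $9,175. Book value $39,761.
Year 5: ⌊$39,761 × 150%/8⌋ = $7,455. Book value $32,306.
Year 6: ⌊$32,306 × 150%/8⌋ = $6,057. Book value $26,249.
Year 7: ⌊$26,249 × 150%/8⌋ = $4,921. Book value $21,328.

$4,921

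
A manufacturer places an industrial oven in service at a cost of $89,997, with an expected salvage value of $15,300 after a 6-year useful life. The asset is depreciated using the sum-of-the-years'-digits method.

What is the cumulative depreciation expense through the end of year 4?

$64,026

Depreciable base = $89,997 − $15,300 = $74,697.
Sum of the years' digits = 6+5+4+3+2+1 = 21.
Year 1: $74,697 × 6/21 = $21,342. Book value $68,655.
Year 2: $74,697 × 5/21 = $17,785. Book value $50,870.
Year 3: $74,697 × 4/21 = $14,228. Book value $36,642.
Year 4: $74,697 × 3/21 = $10,671. Book value $25,971.
Accumulated through year 4 = $89,997 − $25,971 = $64,026.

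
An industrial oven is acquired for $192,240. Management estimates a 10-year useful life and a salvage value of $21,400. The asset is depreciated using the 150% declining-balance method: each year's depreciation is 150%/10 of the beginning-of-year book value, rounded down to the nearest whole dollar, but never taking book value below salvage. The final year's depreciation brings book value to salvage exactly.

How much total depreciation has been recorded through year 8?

$139,854

Depreciable base = $192,240 − $21,400 = $170,840.
Year 1: ⌊$192,240 × 150%/10⌋ = $28,836. Book value $163,404.
Year 2: ⌊$163,404 × 150%/10⌋ = $24,510. Book value $138,894.
Year 3: ⌊$138,894 × 150%/10⌋ = $20,834. Book value $118,060.
Year 4: ⌊$118,060 × 150%/10⌋ = $17,709. Book value $100,351.
Year 5: ⌊$100,351 × 150%/10⌋ = $15,052. Book value $85,299.
Year 6: ⌊$85,299 × 150%/10⌋ = $12,794. Book value $72,505.
Year 7: ⌊$72,505 × 150%/10⌋ = $10,875. Book value $61,630.
Year 8: ⌊$61,630 × 150%/10⌋ = $9,244. Book value $52,386.
Accumulated through year 8 = $192,240 − $52,386 = $139,854.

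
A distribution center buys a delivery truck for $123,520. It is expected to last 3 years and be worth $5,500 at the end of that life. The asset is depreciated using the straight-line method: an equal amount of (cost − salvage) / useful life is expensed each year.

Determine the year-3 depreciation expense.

Depreciable base = $123,520 − $5,500 = $118,020.
Annual expense = $118,020 / 3 = $39,340.

$39,340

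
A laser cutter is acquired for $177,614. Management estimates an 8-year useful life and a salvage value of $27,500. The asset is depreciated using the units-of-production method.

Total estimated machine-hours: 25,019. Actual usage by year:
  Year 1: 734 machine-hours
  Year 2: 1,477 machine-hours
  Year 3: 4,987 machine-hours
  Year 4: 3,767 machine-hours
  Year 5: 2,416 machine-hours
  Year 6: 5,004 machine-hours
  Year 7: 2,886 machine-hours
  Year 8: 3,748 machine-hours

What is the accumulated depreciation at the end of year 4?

$65,790

Depreciable base = $177,614 − $27,500 = $150,114.
Rate = $150,114 / 25,019 machine-hours = $6 per machine-hour.
Year 1: 734 × $6 = $4,404. Book value $173,210.
Year 2: 1,477 × $6 = $8,862. Book value $164,348.
Year 3: 4,987 × $6 = $29,922. Book value $134,426.
Year 4: 3,767 × $6 = $22,602. Book value $111,824.
Accumulated through year 4 = $177,614 − $111,824 = $65,790.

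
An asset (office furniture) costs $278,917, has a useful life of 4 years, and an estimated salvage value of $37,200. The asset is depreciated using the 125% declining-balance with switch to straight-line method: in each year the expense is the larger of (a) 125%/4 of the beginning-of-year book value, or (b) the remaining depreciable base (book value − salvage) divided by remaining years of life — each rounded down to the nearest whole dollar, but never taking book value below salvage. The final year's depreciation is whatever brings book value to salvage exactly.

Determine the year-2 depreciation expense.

$59,923

Depreciable base = $278,917 − $37,200 = $241,717.
Year 1: DB = ⌊$278,917 × 125%/4⌋ = $87,161; SL = ⌊$241,717/4⌋ = $60,429 → take DB $87,161. Book value $191,756.
Year 2: DB = ⌊$191,756 × 125%/4⌋ = $59,923; SL = ⌊$154,556/3⌋ = $51,518 → take DB $59,923. Book value $131,833.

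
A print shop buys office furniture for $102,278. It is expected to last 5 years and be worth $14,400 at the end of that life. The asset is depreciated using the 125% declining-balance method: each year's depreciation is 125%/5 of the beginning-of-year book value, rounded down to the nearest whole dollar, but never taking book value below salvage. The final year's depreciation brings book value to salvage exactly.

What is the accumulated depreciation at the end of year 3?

Depreciable base = $102,278 − $14,400 = $87,878.
Year 1: ⌊$102,278 × 125%/5⌋ = $25,569. Book value $76,709.
Year 2: ⌊$76,709 × 125%/5⌋ = $19,177. Book value $57,532.
Year 3: ⌊$57,532 × 125%/5⌋ = $14,383. Book value $43,149.
Accumulated through year 3 = $102,278 − $43,149 = $59,129.

$59,129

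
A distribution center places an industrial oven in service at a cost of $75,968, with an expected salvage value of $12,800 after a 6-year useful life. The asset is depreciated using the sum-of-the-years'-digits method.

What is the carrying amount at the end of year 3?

Depreciable base = $75,968 − $12,800 = $63,168.
Sum of the years' digits = 6+5+4+3+2+1 = 21.
Year 1: $63,168 × 6/21 = $18,048. Book value $57,920.
Year 2: $63,168 × 5/21 = $15,040. Book value $42,880.
Year 3: $63,168 × 4/21 = $12,032. Book value $30,848.

$30,848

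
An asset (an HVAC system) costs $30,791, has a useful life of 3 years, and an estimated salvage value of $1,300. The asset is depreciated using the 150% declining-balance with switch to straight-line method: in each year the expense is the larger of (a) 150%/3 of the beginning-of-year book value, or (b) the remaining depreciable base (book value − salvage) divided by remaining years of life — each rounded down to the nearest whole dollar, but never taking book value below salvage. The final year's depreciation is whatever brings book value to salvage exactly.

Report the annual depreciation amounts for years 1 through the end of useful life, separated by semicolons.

$15,395; $7,698; $6,398

Depreciable base = $30,791 − $1,300 = $29,491.
Year 1: DB = ⌊$30,791 × 150%/3⌋ = $15,395; SL = ⌊$29,491/3⌋ = $9,830 → take DB $15,395. Book value $15,396.
Year 2: DB = ⌊$15,396 × 150%/3⌋ = $7,698; SL = ⌊$14,096/2⌋ = $7,048 → take DB $7,698. Book value $7,698.
Year 3 (final): $7,698 − $1,300 = $6,398. Book value $1,300.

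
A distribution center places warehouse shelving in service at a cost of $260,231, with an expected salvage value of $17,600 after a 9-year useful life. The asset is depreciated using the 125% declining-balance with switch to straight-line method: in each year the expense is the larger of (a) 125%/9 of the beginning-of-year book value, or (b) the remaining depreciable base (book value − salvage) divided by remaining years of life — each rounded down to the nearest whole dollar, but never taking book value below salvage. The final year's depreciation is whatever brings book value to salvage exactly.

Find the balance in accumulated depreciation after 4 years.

$118,826

Depreciable base = $260,231 − $17,600 = $242,631.
Year 1: DB = ⌊$260,231 × 125%/9⌋ = $36,143; SL = ⌊$242,631/9⌋ = $26,959 → take DB $36,143. Book value $224,088.
Year 2: DB = ⌊$224,088 × 125%/9⌋ = $31,123; SL = ⌊$206,488/8⌋ = $25,811 → take DB $31,123. Book value $192,965.
Year 3: DB = ⌊$192,965 × 125%/9⌋ = $26,800; SL = ⌊$175,365/7⌋ = $25,052 → take DB $26,800. Book value $166,165.
Year 4: DB = ⌊$166,165 × 125%/9⌋ = $23,078; SL = ⌊$148,565/6⌋ = $24,760 → take SL $24,760. Book value $141,405.
Accumulated through year 4 = $260,231 − $141,405 = $118,826.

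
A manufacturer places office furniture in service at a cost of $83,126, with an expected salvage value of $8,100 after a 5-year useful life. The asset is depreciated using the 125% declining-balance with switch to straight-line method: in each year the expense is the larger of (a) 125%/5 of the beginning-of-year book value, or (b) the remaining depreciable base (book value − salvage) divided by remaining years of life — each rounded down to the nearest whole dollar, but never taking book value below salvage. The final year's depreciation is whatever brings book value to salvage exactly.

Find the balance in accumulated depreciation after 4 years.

$62,139

Depreciable base = $83,126 − $8,100 = $75,026.
Year 1: DB = ⌊$83,126 × 125%/5⌋ = $20,781; SL = ⌊$75,026/5⌋ = $15,005 → take DB $20,781. Book value $62,345.
Year 2: DB = ⌊$62,345 × 125%/5⌋ = $15,586; SL = ⌊$54,245/4⌋ = $13,561 → take DB $15,586. Book value $46,759.
Year 3: DB = ⌊$46,759 × 125%/5⌋ = $11,689; SL = ⌊$38,659/3⌋ = $12,886 → take SL $12,886. Book value $33,873.
Year 4: DB = ⌊$33,873 × 125%/5⌋ = $8,468; SL = ⌊$25,773/2⌋ = $12,886 → take SL $12,886. Book value $20,987.
Accumulated through year 4 = $83,126 − $20,987 = $62,139.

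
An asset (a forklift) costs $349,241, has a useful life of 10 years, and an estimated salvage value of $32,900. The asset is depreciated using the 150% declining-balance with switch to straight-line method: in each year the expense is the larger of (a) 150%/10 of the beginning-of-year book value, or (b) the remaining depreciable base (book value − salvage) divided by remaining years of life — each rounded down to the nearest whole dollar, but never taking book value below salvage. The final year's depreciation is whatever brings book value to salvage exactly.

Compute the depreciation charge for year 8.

Depreciable base = $349,241 − $32,900 = $316,341.
Year 1: DB = ⌊$349,241 × 150%/10⌋ = $52,386; SL = ⌊$316,341/10⌋ = $31,634 → take DB $52,386. Book value $296,855.
Year 2: DB = ⌊$296,855 × 150%/10⌋ = $44,528; SL = ⌊$263,955/9⌋ = $29,328 → take DB $44,528. Book value $252,327.
Year 3: DB = ⌊$252,327 × 150%/10⌋ = $37,849; SL = ⌊$219,427/8⌋ = $27,428 → take DB $37,849. Book value $214,478.
Year 4: DB = ⌊$214,478 × 150%/10⌋ = $32,171; SL = ⌊$181,578/7⌋ = $25,939 → take DB $32,171. Book value $182,307.
Year 5: DB = ⌊$182,307 × 150%/10⌋ = $27,346; SL = ⌊$149,407/6⌋ = $24,901 → take DB $27,346. Book value $154,961.
Year 6: DB = ⌊$154,961 × 150%/10⌋ = $23,244; SL = ⌊$122,061/5⌋ = $24,412 → take SL $24,412. Book value $130,549.
Year 7: DB = ⌊$130,549 × 150%/10⌋ = $19,582; SL = ⌊$97,649/4⌋ = $24,412 → take SL $24,412. Book value $106,137.
Year 8: DB = ⌊$106,137 × 150%/10⌋ = $15,920; SL = ⌊$73,237/3⌋ = $24,412 → take SL $24,412. Book value $81,725.

$24,412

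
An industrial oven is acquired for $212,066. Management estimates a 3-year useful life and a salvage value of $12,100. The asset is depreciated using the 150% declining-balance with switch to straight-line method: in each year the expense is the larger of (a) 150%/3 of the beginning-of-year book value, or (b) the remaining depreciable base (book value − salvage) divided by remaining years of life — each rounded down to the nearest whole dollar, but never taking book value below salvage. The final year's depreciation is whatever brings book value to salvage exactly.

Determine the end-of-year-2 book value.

Depreciable base = $212,066 − $12,100 = $199,966.
Year 1: DB = ⌊$212,066 × 150%/3⌋ = $106,033; SL = ⌊$199,966/3⌋ = $66,655 → take DB $106,033. Book value $106,033.
Year 2: DB = ⌊$106,033 × 150%/3⌋ = $53,016; SL = ⌊$93,933/2⌋ = $46,966 → take DB $53,016. Book value $53,017.

$53,017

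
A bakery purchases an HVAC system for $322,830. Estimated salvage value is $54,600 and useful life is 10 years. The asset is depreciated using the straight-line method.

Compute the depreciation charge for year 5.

$26,823

Depreciable base = $322,830 − $54,600 = $268,230.
Annual expense = $268,230 / 10 = $26,823.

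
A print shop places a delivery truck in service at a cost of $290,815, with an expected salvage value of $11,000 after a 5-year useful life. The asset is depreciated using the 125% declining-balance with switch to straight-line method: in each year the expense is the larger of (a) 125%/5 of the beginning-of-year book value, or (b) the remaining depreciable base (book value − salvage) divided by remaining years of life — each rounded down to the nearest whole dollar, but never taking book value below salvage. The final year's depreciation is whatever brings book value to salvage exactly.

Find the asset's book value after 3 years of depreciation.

$112,723

Depreciable base = $290,815 − $11,000 = $279,815.
Year 1: DB = ⌊$290,815 × 125%/5⌋ = $72,703; SL = ⌊$279,815/5⌋ = $55,963 → take DB $72,703. Book value $218,112.
Year 2: DB = ⌊$218,112 × 125%/5⌋ = $54,528; SL = ⌊$207,112/4⌋ = $51,778 → take DB $54,528. Book value $163,584.
Year 3: DB = ⌊$163,584 × 125%/5⌋ = $40,896; SL = ⌊$152,584/3⌋ = $50,861 → take SL $50,861. Book value $112,723.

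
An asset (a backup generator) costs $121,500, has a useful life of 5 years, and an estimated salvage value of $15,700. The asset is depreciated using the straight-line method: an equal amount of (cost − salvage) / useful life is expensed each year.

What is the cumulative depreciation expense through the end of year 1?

Depreciable base = $121,500 − $15,700 = $105,800.
Annual expense = $105,800 / 5 = $21,160.
End of year 1: book value $100,340.
Accumulated through year 1 = $121,500 − $100,340 = $21,160.

$21,160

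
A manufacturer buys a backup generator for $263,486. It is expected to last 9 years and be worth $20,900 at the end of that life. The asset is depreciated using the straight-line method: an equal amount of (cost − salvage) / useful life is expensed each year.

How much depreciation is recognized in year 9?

$26,954

Depreciable base = $263,486 − $20,900 = $242,586.
Annual expense = $242,586 / 9 = $26,954.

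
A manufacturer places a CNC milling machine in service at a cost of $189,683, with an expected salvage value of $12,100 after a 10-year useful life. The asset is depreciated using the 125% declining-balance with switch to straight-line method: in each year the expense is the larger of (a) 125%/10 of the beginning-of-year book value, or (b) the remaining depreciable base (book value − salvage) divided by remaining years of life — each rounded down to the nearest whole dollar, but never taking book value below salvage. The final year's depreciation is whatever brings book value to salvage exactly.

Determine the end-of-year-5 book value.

Depreciable base = $189,683 − $12,100 = $177,583.
Year 1: DB = ⌊$189,683 × 125%/10⌋ = $23,710; SL = ⌊$177,583/10⌋ = $17,758 → take DB $23,710. Book value $165,973.
Year 2: DB = ⌊$165,973 × 125%/10⌋ = $20,746; SL = ⌊$153,873/9⌋ = $17,097 → take DB $20,746. Book value $145,227.
Year 3: DB = ⌊$145,227 × 125%/10⌋ = $18,153; SL = ⌊$133,127/8⌋ = $16,640 → take DB $18,153. Book value $127,074.
Year 4: DB = ⌊$127,074 × 125%/10⌋ = $15,884; SL = ⌊$114,974/7⌋ = $16,424 → take SL $16,424. Book value $110,650.
Year 5: DB = ⌊$110,650 × 125%/10⌋ = $13,831; SL = ⌊$98,550/6⌋ = $16,425 → take SL $16,425. Book value $94,225.

$94,225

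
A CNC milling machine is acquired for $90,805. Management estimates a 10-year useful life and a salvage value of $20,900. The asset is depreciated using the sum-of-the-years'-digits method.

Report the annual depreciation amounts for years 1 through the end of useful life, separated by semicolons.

$12,710; $11,439; $10,168; $8,897; $7,626; $6,355; $5,084; $3,813; $2,542; $1,271

Depreciable base = $90,805 − $20,900 = $69,905.
Sum of the years' digits = 10+9+8+7+6+5+4+3+2+1 = 55.
Year 1: $69,905 × 10/55 = $12,710. Book value $78,095.
Year 2: $69,905 × 9/55 = $11,439. Book value $66,656.
Year 3: $69,905 × 8/55 = $10,168. Book value $56,488.
Year 4: $69,905 × 7/55 = $8,897. Book value $47,591.
Year 5: $69,905 × 6/55 = $7,626. Book value $39,965.
Year 6: $69,905 × 5/55 = $6,355. Book value $33,610.
Year 7: $69,905 × 4/55 = $5,084. Book value $28,526.
Year 8: $69,905 × 3/55 = $3,813. Book value $24,713.
Year 9: $69,905 × 2/55 = $2,542. Book value $22,171.
Year 10: $69,905 × 1/55 = $1,271. Book value $20,900.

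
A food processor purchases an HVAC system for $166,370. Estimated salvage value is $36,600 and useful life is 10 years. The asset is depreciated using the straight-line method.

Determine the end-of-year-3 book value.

$127,439

Depreciable base = $166,370 − $36,600 = $129,770.
Annual expense = $129,770 / 10 = $12,977.
End of year 1: book value $153,393.
End of year 2: book value $140,416.
End of year 3: book value $127,439.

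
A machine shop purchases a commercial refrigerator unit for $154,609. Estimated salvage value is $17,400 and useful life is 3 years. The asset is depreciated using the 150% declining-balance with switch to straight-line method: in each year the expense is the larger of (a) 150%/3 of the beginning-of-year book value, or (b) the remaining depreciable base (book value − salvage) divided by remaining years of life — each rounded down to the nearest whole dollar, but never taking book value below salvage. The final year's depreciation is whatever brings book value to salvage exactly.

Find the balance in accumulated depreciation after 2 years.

Depreciable base = $154,609 − $17,400 = $137,209.
Year 1: DB = ⌊$154,609 × 150%/3⌋ = $77,304; SL = ⌊$137,209/3⌋ = $45,736 → take DB $77,304. Book value $77,305.
Year 2: DB = ⌊$77,305 × 150%/3⌋ = $38,652; SL = ⌊$59,905/2⌋ = $29,952 → take DB $38,652. Book value $38,653.
Accumulated through year 2 = $154,609 − $38,653 = $115,956.

$115,956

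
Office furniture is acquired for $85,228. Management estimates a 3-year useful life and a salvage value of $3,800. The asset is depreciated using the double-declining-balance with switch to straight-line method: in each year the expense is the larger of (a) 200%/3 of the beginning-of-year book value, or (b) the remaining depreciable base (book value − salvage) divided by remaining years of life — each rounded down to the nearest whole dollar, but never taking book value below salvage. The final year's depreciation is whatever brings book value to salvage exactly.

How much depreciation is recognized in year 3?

$5,670

Depreciable base = $85,228 − $3,800 = $81,428.
Year 1: DB = ⌊$85,228 × 200%/3⌋ = $56,818; SL = ⌊$81,428/3⌋ = $27,142 → take DB $56,818. Book value $28,410.
Year 2: DB = ⌊$28,410 × 200%/3⌋ = $18,940; SL = ⌊$24,610/2⌋ = $12,305 → take DB $18,940. Book value $9,470.
Year 3 (final): $9,470 − $3,800 = $5,670. Book value $3,800.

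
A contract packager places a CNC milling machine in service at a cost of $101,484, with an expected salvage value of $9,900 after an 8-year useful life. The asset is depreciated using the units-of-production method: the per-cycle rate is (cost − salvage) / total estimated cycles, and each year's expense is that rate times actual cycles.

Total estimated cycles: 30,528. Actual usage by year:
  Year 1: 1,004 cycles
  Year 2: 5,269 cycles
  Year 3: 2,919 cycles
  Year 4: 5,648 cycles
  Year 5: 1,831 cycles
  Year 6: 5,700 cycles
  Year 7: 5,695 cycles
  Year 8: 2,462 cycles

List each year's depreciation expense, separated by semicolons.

$3,012; $15,807; $8,757; $16,944; $5,493; $17,100; $17,085; $7,386

Depreciable base = $101,484 − $9,900 = $91,584.
Rate = $91,584 / 30,528 cycles = $3 per cycle.
Year 1: 1,004 × $3 = $3,012. Book value $98,472.
Year 2: 5,269 × $3 = $15,807. Book value $82,665.
Year 3: 2,919 × $3 = $8,757. Book value $73,908.
Year 4: 5,648 × $3 = $16,944. Book value $56,964.
Year 5: 1,831 × $3 = $5,493. Book value $51,471.
Year 6: 5,700 × $3 = $17,100. Book value $34,371.
Year 7: 5,695 × $3 = $17,085. Book value $17,286.
Year 8: 2,462 × $3 = $7,386. Book value $9,900.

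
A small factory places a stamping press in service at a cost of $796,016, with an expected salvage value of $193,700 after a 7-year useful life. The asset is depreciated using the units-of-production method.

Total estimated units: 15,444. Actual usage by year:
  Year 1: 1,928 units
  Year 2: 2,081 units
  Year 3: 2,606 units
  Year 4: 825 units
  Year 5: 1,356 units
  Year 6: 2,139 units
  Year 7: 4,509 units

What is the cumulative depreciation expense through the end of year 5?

Depreciable base = $796,016 − $193,700 = $602,316.
Rate = $602,316 / 15,444 units = $39 per unit.
Year 1: 1,928 × $39 = $75,192. Book value $720,824.
Year 2: 2,081 × $39 = $81,159. Book value $639,665.
Year 3: 2,606 × $39 = $101,634. Book value $538,031.
Year 4: 825 × $39 = $32,175. Book value $505,856.
Year 5: 1,356 × $39 = $52,884. Book value $452,972.
Accumulated through year 5 = $796,016 − $452,972 = $343,044.

$343,044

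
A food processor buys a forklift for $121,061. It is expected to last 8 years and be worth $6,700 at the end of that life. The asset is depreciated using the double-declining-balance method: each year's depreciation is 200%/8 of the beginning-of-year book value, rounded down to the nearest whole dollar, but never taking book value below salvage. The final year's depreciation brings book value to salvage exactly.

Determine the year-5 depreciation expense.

Depreciable base = $121,061 − $6,700 = $114,361.
Year 1: ⌊$121,061 × 200%/8⌋ = $30,265. Book value $90,796.
Year 2: ⌊$90,796 × 200%/8⌋ = $22,699. Book value $68,097.
Year 3: ⌊$68,097 × 200%/8⌋ = $17,024. Book value $51,073.
Year 4: ⌊$51,073 × 200%/8⌋ = $12,768. Book value $38,305.
Year 5: ⌊$38,305 × 200%/8⌋ = $9,576. Book value $28,729.

$9,576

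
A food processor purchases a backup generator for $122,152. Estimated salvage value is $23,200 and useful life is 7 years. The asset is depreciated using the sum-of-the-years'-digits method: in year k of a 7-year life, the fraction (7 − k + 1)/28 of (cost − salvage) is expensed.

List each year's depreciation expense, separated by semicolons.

$24,738; $21,204; $17,670; $14,136; $10,602; $7,068; $3,534

Depreciable base = $122,152 − $23,200 = $98,952.
Sum of the years' digits = 7+6+5+4+3+2+1 = 28.
Year 1: $98,952 × 7/28 = $24,738. Book value $97,414.
Year 2: $98,952 × 6/28 = $21,204. Book value $76,210.
Year 3: $98,952 × 5/28 = $17,670. Book value $58,540.
Year 4: $98,952 × 4/28 = $14,136. Book value $44,404.
Year 5: $98,952 × 3/28 = $10,602. Book value $33,802.
Year 6: $98,952 × 2/28 = $7,068. Book value $26,734.
Year 7: $98,952 × 1/28 = $3,534. Book value $23,200.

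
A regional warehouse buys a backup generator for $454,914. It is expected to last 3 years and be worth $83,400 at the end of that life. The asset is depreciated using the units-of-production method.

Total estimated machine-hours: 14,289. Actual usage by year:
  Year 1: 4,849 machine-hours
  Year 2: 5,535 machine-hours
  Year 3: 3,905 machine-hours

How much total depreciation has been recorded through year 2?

Depreciable base = $454,914 − $83,400 = $371,514.
Rate = $371,514 / 14,289 machine-hours = $26 per machine-hour.
Year 1: 4,849 × $26 = $126,074. Book value $328,840.
Year 2: 5,535 × $26 = $143,910. Book value $184,930.
Accumulated through year 2 = $454,914 − $184,930 = $269,984.

$269,984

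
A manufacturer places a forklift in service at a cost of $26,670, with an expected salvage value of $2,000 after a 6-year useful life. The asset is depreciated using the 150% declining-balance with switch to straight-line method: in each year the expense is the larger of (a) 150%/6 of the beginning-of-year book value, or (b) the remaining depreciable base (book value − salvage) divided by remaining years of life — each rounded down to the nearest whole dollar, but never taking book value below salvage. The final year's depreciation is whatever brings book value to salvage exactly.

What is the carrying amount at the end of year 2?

$15,003

Depreciable base = $26,670 − $2,000 = $24,670.
Year 1: DB = ⌊$26,670 × 150%/6⌋ = $6,667; SL = ⌊$24,670/6⌋ = $4,111 → take DB $6,667. Book value $20,003.
Year 2: DB = ⌊$20,003 × 150%/6⌋ = $5,000; SL = ⌊$18,003/5⌋ = $3,600 → take DB $5,000. Book value $15,003.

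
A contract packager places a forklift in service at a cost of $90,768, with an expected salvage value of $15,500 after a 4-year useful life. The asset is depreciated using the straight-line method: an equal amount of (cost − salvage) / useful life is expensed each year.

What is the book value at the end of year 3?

Depreciable base = $90,768 − $15,500 = $75,268.
Annual expense = $75,268 / 4 = $18,817.
End of year 1: book value $71,951.
End of year 2: book value $53,134.
End of year 3: book value $34,317.

$34,317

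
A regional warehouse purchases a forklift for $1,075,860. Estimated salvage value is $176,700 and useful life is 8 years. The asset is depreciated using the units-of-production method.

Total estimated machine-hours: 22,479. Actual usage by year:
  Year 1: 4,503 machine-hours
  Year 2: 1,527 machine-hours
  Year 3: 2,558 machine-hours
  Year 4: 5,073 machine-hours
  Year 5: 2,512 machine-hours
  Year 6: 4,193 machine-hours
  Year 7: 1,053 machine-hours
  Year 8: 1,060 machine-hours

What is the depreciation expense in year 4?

$202,920

Depreciable base = $1,075,860 − $176,700 = $899,160.
Rate = $899,160 / 22,479 machine-hours = $40 per machine-hour.
Year 1: 4,503 × $40 = $180,120. Book value $895,740.
Year 2: 1,527 × $40 = $61,080. Book value $834,660.
Year 3: 2,558 × $40 = $102,320. Book value $732,340.
Year 4: 5,073 × $40 = $202,920. Book value $529,420.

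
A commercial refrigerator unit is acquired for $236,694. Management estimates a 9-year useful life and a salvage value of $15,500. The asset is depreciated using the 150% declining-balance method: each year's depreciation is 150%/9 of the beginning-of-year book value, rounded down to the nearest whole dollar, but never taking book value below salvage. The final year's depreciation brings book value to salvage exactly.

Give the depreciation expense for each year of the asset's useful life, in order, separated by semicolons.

$39,449; $32,874; $27,395; $22,829; $19,024; $15,853; $13,211; $11,009; $39,550

Depreciable base = $236,694 − $15,500 = $221,194.
Year 1: ⌊$236,694 × 150%/9⌋ = $39,449. Book value $197,245.
Year 2: ⌊$197,245 × 150%/9⌋ = $32,874. Book value $164,371.
Year 3: ⌊$164,371 × 150%/9⌋ = $27,395. Book value $136,976.
Year 4: ⌊$136,976 × 150%/9⌋ = $22,829. Book value $114,147.
Year 5: ⌊$114,147 × 150%/9⌋ = $19,024. Book value $95,123.
Year 6: ⌊$95,123 × 150%/9⌋ = $15,853. Book value $79,270.
Year 7: ⌊$79,270 × 150%/9⌋ = $13,211. Book value $66,059.
Year 8: ⌊$66,059 × 150%/9⌋ = $11,009. Book value $55,050.
Year 9 (final): $55,050 − $15,500 = $39,550. Book value $15,500.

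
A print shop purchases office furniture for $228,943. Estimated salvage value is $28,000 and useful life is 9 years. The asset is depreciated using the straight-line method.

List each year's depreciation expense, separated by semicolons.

$22,327; $22,327; $22,327; $22,327; $22,327; $22,327; $22,327; $22,327; $22,327

Depreciable base = $228,943 − $28,000 = $200,943.
Annual expense = $200,943 / 9 = $22,327.
End of year 1: book value $206,616.
End of year 2: book value $184,289.
End of year 3: book value $161,962.
End of year 4: book value $139,635.
End of year 5: book value $117,308.
End of year 6: book value $94,981.
End of year 7: book value $72,654.
End of year 8: book value $50,327.
End of year 9: book value $28,000.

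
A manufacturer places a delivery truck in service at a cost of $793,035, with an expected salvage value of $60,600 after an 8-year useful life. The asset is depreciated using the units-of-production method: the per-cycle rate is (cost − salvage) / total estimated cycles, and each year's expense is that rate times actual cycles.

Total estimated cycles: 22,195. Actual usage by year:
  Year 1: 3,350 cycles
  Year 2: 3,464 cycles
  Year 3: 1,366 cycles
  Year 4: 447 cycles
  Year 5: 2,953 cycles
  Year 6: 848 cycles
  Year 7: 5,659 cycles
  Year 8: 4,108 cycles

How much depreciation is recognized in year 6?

$27,984

Depreciable base = $793,035 − $60,600 = $732,435.
Rate = $732,435 / 22,195 cycles = $33 per cycle.
Year 1: 3,350 × $33 = $110,550. Book value $682,485.
Year 2: 3,464 × $33 = $114,312. Book value $568,173.
Year 3: 1,366 × $33 = $45,078. Book value $523,095.
Year 4: 447 × $33 = $14,751. Book value $508,344.
Year 5: 2,953 × $33 = $97,449. Book value $410,895.
Year 6: 848 × $33 = $27,984. Book value $382,911.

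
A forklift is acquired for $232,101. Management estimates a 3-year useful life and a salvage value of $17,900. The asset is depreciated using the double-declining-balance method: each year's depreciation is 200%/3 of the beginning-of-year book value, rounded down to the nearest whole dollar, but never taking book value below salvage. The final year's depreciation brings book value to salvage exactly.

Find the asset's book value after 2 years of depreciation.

Depreciable base = $232,101 − $17,900 = $214,201.
Year 1: ⌊$232,101 × 200%/3⌋ = $154,734. Book value $77,367.
Year 2: ⌊$77,367 × 200%/3⌋ = $51,578. Book value $25,789.

$25,789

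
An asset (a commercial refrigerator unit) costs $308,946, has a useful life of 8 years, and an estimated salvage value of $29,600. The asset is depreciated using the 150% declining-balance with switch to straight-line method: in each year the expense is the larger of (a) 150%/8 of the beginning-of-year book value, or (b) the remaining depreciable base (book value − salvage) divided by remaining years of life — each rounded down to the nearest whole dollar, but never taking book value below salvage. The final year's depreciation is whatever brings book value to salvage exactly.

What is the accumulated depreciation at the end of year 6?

$226,825

Depreciable base = $308,946 − $29,600 = $279,346.
Year 1: DB = ⌊$308,946 × 150%/8⌋ = $57,927; SL = ⌊$279,346/8⌋ = $34,918 → take DB $57,927. Book value $251,019.
Year 2: DB = ⌊$251,019 × 150%/8⌋ = $47,066; SL = ⌊$221,419/7⌋ = $31,631 → take DB $47,066. Book value $203,953.
Year 3: DB = ⌊$203,953 × 150%/8⌋ = $38,241; SL = ⌊$174,353/6⌋ = $29,058 → take DB $38,241. Book value $165,712.
Year 4: DB = ⌊$165,712 × 150%/8⌋ = $31,071; SL = ⌊$136,112/5⌋ = $27,222 → take DB $31,071. Book value $134,641.
Year 5: DB = ⌊$134,641 × 150%/8⌋ = $25,245; SL = ⌊$105,041/4⌋ = $26,260 → take SL $26,260. Book value $108,381.
Year 6: DB = ⌊$108,381 × 150%/8⌋ = $20,321; SL = ⌊$78,781/3⌋ = $26,260 → take SL $26,260. Book value $82,121.
Accumulated through year 6 = $308,946 − $82,121 = $226,825.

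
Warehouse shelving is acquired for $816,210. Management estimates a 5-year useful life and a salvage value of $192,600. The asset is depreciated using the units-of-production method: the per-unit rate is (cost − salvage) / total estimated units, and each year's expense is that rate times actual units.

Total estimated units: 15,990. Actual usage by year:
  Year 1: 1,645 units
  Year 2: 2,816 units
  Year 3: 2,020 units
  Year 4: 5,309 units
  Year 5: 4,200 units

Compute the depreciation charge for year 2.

Depreciable base = $816,210 − $192,600 = $623,610.
Rate = $623,610 / 15,990 units = $39 per unit.
Year 1: 1,645 × $39 = $64,155. Book value $752,055.
Year 2: 2,816 × $39 = $109,824. Book value $642,231.

$109,824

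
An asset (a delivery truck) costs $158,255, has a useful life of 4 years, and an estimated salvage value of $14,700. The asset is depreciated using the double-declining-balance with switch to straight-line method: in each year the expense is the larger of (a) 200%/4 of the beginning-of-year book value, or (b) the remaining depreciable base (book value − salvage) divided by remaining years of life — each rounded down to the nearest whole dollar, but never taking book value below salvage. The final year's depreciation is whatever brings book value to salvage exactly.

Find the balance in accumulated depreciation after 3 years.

$138,473

Depreciable base = $158,255 − $14,700 = $143,555.
Year 1: DB = ⌊$158,255 × 200%/4⌋ = $79,127; SL = ⌊$143,555/4⌋ = $35,888 → take DB $79,127. Book value $79,128.
Year 2: DB = ⌊$79,128 × 200%/4⌋ = $39,564; SL = ⌊$64,428/3⌋ = $21,476 → take DB $39,564. Book value $39,564.
Year 3: DB = ⌊$39,564 × 200%/4⌋ = $19,782; SL = ⌊$24,864/2⌋ = $12,432 → take DB $19,782. Book value $19,782.
Accumulated through year 3 = $158,255 − $19,782 = $138,473.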